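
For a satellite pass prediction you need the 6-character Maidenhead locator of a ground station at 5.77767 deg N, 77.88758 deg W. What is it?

FJ15bs

Offset from 180°W / 90°S: lon 102.1124°, lat 95.7777°.
Field: 102.1124/20 → 5 → F, 95.7777/10 → 9 → J; chars FJ.
Square: 2.1124/2 → 1, 5.7777/1 → 5; chars 15.
Subsquare: 0.1124/0.0833333 → 1 → b, 0.7777/0.0416667 → 18 → s; chars bs.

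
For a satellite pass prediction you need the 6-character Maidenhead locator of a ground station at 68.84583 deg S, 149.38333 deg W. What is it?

BC51hd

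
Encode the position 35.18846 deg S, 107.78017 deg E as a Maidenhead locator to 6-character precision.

Offset from 180°W / 90°S: lon 287.7802°, lat 54.8115°.
Field (20°×10°, letters A–R): lon ⌊287.7802/20⌋ = 14 → O; lat ⌊54.8115/10⌋ = 5 → F.
Square (2°×1°, digits 0–9): lon ⌊7.7802/2⌋ = 3; lat ⌊4.8115/1⌋ = 4.
Subsquare (5′×2.5′, letters a–x): lon ⌊1.7802/0.0833333⌋ = 21 → v; lat ⌊0.8115/0.0416667⌋ = 19 → t.

OF34vt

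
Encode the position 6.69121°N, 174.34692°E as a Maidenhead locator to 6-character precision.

Add 180° to longitude and 90° to latitude: 354.3469, 96.6912.
Field (20°×10°, letters A–R): lon ⌊354.3469/20⌋ = 17 → R; lat ⌊96.6912/10⌋ = 9 → J.
Square (2°×1°, digits 0–9): lon ⌊14.3469/2⌋ = 7; lat ⌊6.6912/1⌋ = 6.
Subsquare (5′×2.5′, letters a–x): lon ⌊0.3469/0.0833333⌋ = 4 → e; lat ⌊0.6912/0.0416667⌋ = 16 → q.

RJ76eq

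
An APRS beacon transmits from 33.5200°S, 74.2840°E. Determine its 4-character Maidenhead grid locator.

Add 180° to longitude and 90° to latitude: 254.28, 56.48.
Field (20°×10°, letters A–R): 254.28/20 → 12 → M, 56.48/10 → 5 → F; chars MF.
Square (2°×1°, digits 0–9): 14.28/2 → 7, 6.48/1 → 6; chars 76.

MF76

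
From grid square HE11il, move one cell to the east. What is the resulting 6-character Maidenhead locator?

Longitude subsquare i = 8; +1 → 9 = j.
The latitude characters are unchanged.

HE11jl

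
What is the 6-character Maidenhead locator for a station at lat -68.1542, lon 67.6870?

MC31uu

Add 180° to longitude and 90° to latitude: 247.6870, 21.8458.
Field: 247.6870/20 → 12 → M, 21.8458/10 → 2 → C; chars MC.
Square: 7.6870/2 → 3, 1.8458/1 → 1; chars 31.
Subsquare: 1.6870/0.0833333 → 20 → u, 0.8458/0.0416667 → 20 → u; chars uu.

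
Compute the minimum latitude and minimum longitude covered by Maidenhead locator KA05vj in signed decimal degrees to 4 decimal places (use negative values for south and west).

-84.6250, 21.7500

Field K=10, A=0: +10·20° lon, +0·10° lat → SW at lon 20°, lat -90°.
Square 0, 5: +0·2° lon, +5·1° lat → SW at lon 20°, lat -85°.
Subsquare v=21, j=9: +21·0.0833333° lon, +9·0.0416667° lat → SW at lon 21.75°, lat -84.625°.
latitude -84.6250, longitude 21.7500.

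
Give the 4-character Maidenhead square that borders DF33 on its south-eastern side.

DF42

Longitude square 3; +1 → 4.
Latitude square 3; −1 → 2.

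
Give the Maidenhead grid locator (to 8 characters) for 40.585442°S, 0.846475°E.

Add 180° to longitude and 90° to latitude: 180.84647, 49.41456.
Field: lon ⌊180.84647/20⌋ = 9 → J; lat ⌊49.41456/10⌋ = 4 → E.
Square: lon ⌊0.84647/2⌋ = 0; lat ⌊9.41456/1⌋ = 9.
Subsquare: lon ⌊0.84647/0.0833333⌋ = 10 → k; lat ⌊0.41456/0.0416667⌋ = 9 → j.
Extended square: lon ⌊0.01314/0.00833333⌋ = 1; lat ⌊0.03956/0.00416667⌋ = 9.

JE09kj19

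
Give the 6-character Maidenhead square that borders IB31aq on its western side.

IB21xq

Longitude subsquare a = 0; −1 → -1, wraps to 23 = x, carry into square.
Longitude square 3; −1 → 2.
The latitude characters are unchanged.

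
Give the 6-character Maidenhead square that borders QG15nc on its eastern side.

QG15oc

Longitude subsquare n = 13; +1 → 14 = o.
The latitude characters are unchanged.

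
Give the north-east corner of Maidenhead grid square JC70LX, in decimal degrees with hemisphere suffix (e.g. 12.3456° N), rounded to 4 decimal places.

69.0000° S, 15.0000° E

Field J=9, C=2: +9·20° lon, +2·10° lat → SW at lon 0°, lat -70°.
Square 7, 0: +7·2° lon, +0·1° lat → SW at lon 14°, lat -70°.
Subsquare l=11, x=23: +11·0.0833333° lon, +23·0.0416667° lat → SW at lon 14.9167°, lat -69.0417°.
Cell spans 0.0833333° lon × 0.0416667° lat. NE corner is SW corner plus one full cell.
latitude 69.0000° S, longitude 15.0000° E.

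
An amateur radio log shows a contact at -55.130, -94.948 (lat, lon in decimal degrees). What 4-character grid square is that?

ED24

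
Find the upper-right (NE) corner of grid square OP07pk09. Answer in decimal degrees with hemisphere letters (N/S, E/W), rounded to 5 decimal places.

67.45833° N, 101.25833° E

Field O=14, P=15: +14·20° lon, +15·10° lat → SW at lon 100°, lat 60°.
Square 0, 7: +0·2° lon, +7·1° lat → SW at lon 100°, lat 67°.
Subsquare p=15, k=10: +15·0.0833333° lon, +10·0.0416667° lat → SW at lon 101.25°, lat 67.4167°.
Extended square 0, 9: +0·0.00833333° lon, +9·0.00416667° lat → SW at lon 101.25°, lat 67.4542°.
Cell spans 0.00833333° lon × 0.00416667° lat. NE corner is SW corner plus one full cell.
latitude 67.45833° N, longitude 101.25833° E.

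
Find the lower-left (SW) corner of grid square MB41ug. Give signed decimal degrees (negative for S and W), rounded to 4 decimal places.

Field M=12, B=1: +12·20° lon, +1·10° lat → SW at lon 60°, lat -80°.
Square 4, 1: +4·2° lon, +1·1° lat → SW at lon 68°, lat -79°.
Subsquare u=20, g=6: +20·0.0833333° lon, +6·0.0416667° lat → SW at lon 69.6667°, lat -78.75°.
latitude -78.7500, longitude 69.6667.

-78.7500, 69.6667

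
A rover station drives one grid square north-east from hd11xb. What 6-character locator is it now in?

Longitude subsquare x = 23; +1 → 24, wraps to 0 = a, carry into square.
Longitude square 1; +1 → 2.
Latitude subsquare b = 1; +1 → 2 = c.

HD21ac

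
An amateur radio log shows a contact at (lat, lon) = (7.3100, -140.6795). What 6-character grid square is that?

BJ97ph

Shift to the Maidenhead origin (180°W, 90°S): lon 39.3205, lat 97.3100.
Field: lon ⌊39.3205/20⌋ = 1 → B; lat ⌊97.3100/10⌋ = 9 → J.
Square: lon ⌊19.3205/2⌋ = 9; lat ⌊7.3100/1⌋ = 7.
Subsquare: lon ⌊1.3205/0.0833333⌋ = 15 → p; lat ⌊0.3100/0.0416667⌋ = 7 → h.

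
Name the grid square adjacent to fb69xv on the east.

FB79av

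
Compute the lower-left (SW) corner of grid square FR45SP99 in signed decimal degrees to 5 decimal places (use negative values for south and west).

Field F=5, R=17: +5·20° lon, +17·10° lat → SW at lon -80°, lat 80°.
Square 4, 5: +4·2° lon, +5·1° lat → SW at lon -72°, lat 85°.
Subsquare s=18, p=15: +18·0.0833333° lon, +15·0.0416667° lat → SW at lon -70.5°, lat 85.625°.
Extended square 9, 9: +9·0.00833333° lon, +9·0.00416667° lat → SW at lon -70.425°, lat 85.6625°.
latitude 85.66250, longitude -70.42500.

85.66250, -70.42500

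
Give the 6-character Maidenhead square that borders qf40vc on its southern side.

Latitude subsquare c = 2; −1 → 1 = b.
The longitude characters are unchanged.

QF40vb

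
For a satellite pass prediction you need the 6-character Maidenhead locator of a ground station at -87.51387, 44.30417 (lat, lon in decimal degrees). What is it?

LA22dl

Shift to the Maidenhead origin (180°W, 90°S): lon 224.3042, lat 2.4861.
Field: 224.3042/20 → 11 → L, 2.4861/10 → 0 → A; chars LA.
Square: 4.3042/2 → 2, 2.4861/1 → 2; chars 22.
Subsquare: 0.3042/0.0833333 → 3 → d, 0.4861/0.0416667 → 11 → l; chars dl.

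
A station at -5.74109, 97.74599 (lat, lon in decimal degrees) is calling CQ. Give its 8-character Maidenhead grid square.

NI84ug92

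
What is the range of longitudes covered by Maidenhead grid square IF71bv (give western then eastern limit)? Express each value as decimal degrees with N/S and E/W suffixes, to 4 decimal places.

5.9167° W, 5.8333° W

Field I=8, F=5: +8·20° lon, +5·10° lat → SW at lon -20°, lat -40°.
Square 7, 1: +7·2° lon, +1·1° lat → SW at lon -6°, lat -39°.
Subsquare b=1, v=21: +1·0.0833333° lon, +21·0.0416667° lat → SW at lon -5.91667°, lat -38.125°.
Cell spans 0.0833333° lon × 0.0416667° lat.
west 5.9167° W, east 5.8333° W.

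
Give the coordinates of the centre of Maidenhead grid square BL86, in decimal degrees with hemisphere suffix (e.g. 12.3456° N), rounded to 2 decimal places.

Field B=1, L=11: +1·20° lon, +11·10° lat → SW at lon -160°, lat 20°.
Square 8, 6: +8·2° lon, +6·1° lat → SW at lon -144°, lat 26°.
Cell spans 2° lon × 1° lat. Centre is SW corner plus half of each.
latitude 26.50° N, longitude 143.00° W.

26.50° N, 143.00° W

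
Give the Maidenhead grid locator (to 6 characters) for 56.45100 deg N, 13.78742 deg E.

Add 180° to longitude and 90° to latitude: 193.7874, 146.4510.
Field (20°×10°, letters A–R): lon ⌊193.7874/20⌋ = 9 → J; lat ⌊146.4510/10⌋ = 14 → O.
Square (2°×1°, digits 0–9): lon ⌊13.7874/2⌋ = 6; lat ⌊6.4510/1⌋ = 6.
Subsquare (5′×2.5′, letters a–x): lon ⌊1.7874/0.0833333⌋ = 21 → v; lat ⌊0.4510/0.0416667⌋ = 10 → k.

JO66vk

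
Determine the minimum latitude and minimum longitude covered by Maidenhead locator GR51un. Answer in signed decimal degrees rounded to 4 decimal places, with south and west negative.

81.5417, -48.3333

Field G=6, R=17: +6·20° lon, +17·10° lat → SW at lon -60°, lat 80°.
Square 5, 1: +5·2° lon, +1·1° lat → SW at lon -50°, lat 81°.
Subsquare u=20, n=13: +20·0.0833333° lon, +13·0.0416667° lat → SW at lon -48.3333°, lat 81.5417°.
latitude 81.5417, longitude -48.3333.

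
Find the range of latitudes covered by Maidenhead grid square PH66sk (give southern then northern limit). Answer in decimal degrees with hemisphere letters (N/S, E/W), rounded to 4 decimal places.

13.5833° S, 13.5417° S

Field P=15, H=7: +15·20° lon, +7·10° lat → SW at lon 120°, lat -20°.
Square 6, 6: +6·2° lon, +6·1° lat → SW at lon 132°, lat -14°.
Subsquare s=18, k=10: +18·0.0833333° lon, +10·0.0416667° lat → SW at lon 133.5°, lat -13.5833°.
Cell spans 0.0833333° lon × 0.0416667° lat.
south 13.5833° S, north 13.5417° S.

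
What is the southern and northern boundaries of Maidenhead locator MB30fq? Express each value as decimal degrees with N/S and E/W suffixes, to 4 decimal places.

79.3333° S, 79.2917° S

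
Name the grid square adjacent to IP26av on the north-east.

Longitude subsquare a = 0; +1 → 1 = b.
Latitude subsquare v = 21; +1 → 22 = w.

IP26bw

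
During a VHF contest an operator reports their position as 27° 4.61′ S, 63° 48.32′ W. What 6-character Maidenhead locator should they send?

FG82cw

Offset from 180°W / 90°S: lon 116.1947°, lat 62.9232°.
Field (20°×10°, letters A–R): 116.1947/20 → 5 → F, 62.9232/10 → 6 → G; chars FG.
Square (2°×1°, digits 0–9): 16.1947/2 → 8, 2.9232/1 → 2; chars 82.
Subsquare (5′×2.5′, letters a–x): 0.1947/0.0833333 → 2 → c, 0.9232/0.0416667 → 22 → w; chars cw.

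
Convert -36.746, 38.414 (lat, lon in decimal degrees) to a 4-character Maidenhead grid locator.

KF93

Offset from 180°W / 90°S: lon 218.41°, lat 53.25°.
Field: 218.41/20 → 10 → K, 53.25/10 → 5 → F; chars KF.
Square: 18.41/2 → 9, 3.25/1 → 3; chars 93.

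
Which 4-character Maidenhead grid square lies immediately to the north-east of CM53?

CM64

Longitude square 5; +1 → 6.
Latitude square 3; +1 → 4.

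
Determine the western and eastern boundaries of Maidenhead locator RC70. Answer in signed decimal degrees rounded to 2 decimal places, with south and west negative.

Field R=17, C=2: +17·20° lon, +2·10° lat → SW at lon 160°, lat -70°.
Square 7, 0: +7·2° lon, +0·1° lat → SW at lon 174°, lat -70°.
Cell spans 2° lon × 1° lat.
west 174.00, east 176.00.

174.00, 176.00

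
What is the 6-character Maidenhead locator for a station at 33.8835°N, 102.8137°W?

DM83ov

Offset from 180°W / 90°S: lon 77.1863°, lat 123.8835°.
Field: lon ⌊77.1863/20⌋ = 3 → D; lat ⌊123.8835/10⌋ = 12 → M.
Square: lon ⌊17.1863/2⌋ = 8; lat ⌊3.8835/1⌋ = 3.
Subsquare: lon ⌊1.1863/0.0833333⌋ = 14 → o; lat ⌊0.8835/0.0416667⌋ = 21 → v.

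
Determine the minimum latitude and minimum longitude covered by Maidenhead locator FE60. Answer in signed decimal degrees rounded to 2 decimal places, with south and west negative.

Field F=5, E=4: +5·20° lon, +4·10° lat → SW at lon -80°, lat -50°.
Square 6, 0: +6·2° lon, +0·1° lat → SW at lon -68°, lat -50°.
latitude -50.00, longitude -68.00.

-50.00, -68.00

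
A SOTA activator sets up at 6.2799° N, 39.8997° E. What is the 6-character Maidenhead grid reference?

KJ96wg

Offset from 180°W / 90°S: lon 219.8997°, lat 96.2799°.
Field: lon ⌊219.8997/20⌋ = 10 → K; lat ⌊96.2799/10⌋ = 9 → J.
Square: lon ⌊19.8997/2⌋ = 9; lat ⌊6.2799/1⌋ = 6.
Subsquare: lon ⌊1.8997/0.0833333⌋ = 22 → w; lat ⌊0.2799/0.0416667⌋ = 6 → g.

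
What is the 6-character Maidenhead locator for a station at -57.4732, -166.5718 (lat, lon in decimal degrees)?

AD62rm

Offset from 180°W / 90°S: lon 13.4282°, lat 32.5268°.
Field: 13.4282/20 → 0 → A, 32.5268/10 → 3 → D; chars AD.
Square: 13.4282/2 → 6, 2.5268/1 → 2; chars 62.
Subsquare: 1.4282/0.0833333 → 17 → r, 0.5268/0.0416667 → 12 → m; chars rm.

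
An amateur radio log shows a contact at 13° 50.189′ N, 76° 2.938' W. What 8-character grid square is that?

FK13xu40

Add 180° to longitude and 90° to latitude: 103.95103, 103.83648.
Field: lon ⌊103.95103/20⌋ = 5 → F; lat ⌊103.83648/10⌋ = 10 → K.
Square: lon ⌊3.95103/2⌋ = 1; lat ⌊3.83648/1⌋ = 3.
Subsquare: lon ⌊1.95103/0.0833333⌋ = 23 → x; lat ⌊0.83648/0.0416667⌋ = 20 → u.
Extended square: lon ⌊0.03437/0.00833333⌋ = 4; lat ⌊0.00315/0.00416667⌋ = 0.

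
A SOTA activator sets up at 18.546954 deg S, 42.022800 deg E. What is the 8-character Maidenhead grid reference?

LH11ak28

Add 180° to longitude and 90° to latitude: 222.02280, 71.45305.
Field (20°×10°, letters A–R): 222.02280/20 → 11 → L, 71.45305/10 → 7 → H; chars LH.
Square (2°×1°, digits 0–9): 2.02280/2 → 1, 1.45305/1 → 1; chars 11.
Subsquare (5′×2.5′, letters a–x): 0.02280/0.0833333 → 0 → a, 0.45305/0.0416667 → 10 → k; chars ak.
Extended square (30″×15″, digits 0–9): 0.02280/0.00833333 → 2, 0.03638/0.00416667 → 8; chars 28.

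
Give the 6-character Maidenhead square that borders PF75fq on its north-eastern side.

PF75gr

Longitude subsquare f = 5; +1 → 6 = g.
Latitude subsquare q = 16; +1 → 17 = r.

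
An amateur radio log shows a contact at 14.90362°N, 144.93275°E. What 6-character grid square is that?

Offset from 180°W / 90°S: lon 324.9327°, lat 104.9036°.
Field: 324.9327/20 → 16 → Q, 104.9036/10 → 10 → K; chars QK.
Square: 4.9327/2 → 2, 4.9036/1 → 4; chars 24.
Subsquare: 0.9327/0.0833333 → 11 → l, 0.9036/0.0416667 → 21 → v; chars lv.

QK24lv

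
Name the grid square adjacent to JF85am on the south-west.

JF75xl

Longitude subsquare a = 0; −1 → -1, wraps to 23 = x, carry into square.
Longitude square 8; −1 → 7.
Latitude subsquare m = 12; −1 → 11 = l.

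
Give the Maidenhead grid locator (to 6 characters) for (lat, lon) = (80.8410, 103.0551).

OR10mu

Shift to the Maidenhead origin (180°W, 90°S): lon 283.0551, lat 170.8410.
Field: lon ⌊283.0551/20⌋ = 14 → O; lat ⌊170.8410/10⌋ = 17 → R.
Square: lon ⌊3.0551/2⌋ = 1; lat ⌊0.8410/1⌋ = 0.
Subsquare: lon ⌊1.0551/0.0833333⌋ = 12 → m; lat ⌊0.8410/0.0416667⌋ = 20 → u.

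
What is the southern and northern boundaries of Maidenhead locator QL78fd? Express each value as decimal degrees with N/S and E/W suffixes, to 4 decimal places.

28.1250° N, 28.1667° N

Field Q=16, L=11: +16·20° lon, +11·10° lat → SW at lon 140°, lat 20°.
Square 7, 8: +7·2° lon, +8·1° lat → SW at lon 154°, lat 28°.
Subsquare f=5, d=3: +5·0.0833333° lon, +3·0.0416667° lat → SW at lon 154.417°, lat 28.125°.
Cell spans 0.0833333° lon × 0.0416667° lat.
south 28.1250° N, north 28.1667° N.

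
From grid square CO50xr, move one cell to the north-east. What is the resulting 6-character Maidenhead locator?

Longitude subsquare x = 23; +1 → 24, wraps to 0 = a, carry into square.
Longitude square 5; +1 → 6.
Latitude subsquare r = 17; +1 → 18 = s.

CO60as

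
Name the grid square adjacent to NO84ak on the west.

Longitude subsquare a = 0; −1 → -1, wraps to 23 = x, carry into square.
Longitude square 8; −1 → 7.
The latitude characters are unchanged.

NO74xk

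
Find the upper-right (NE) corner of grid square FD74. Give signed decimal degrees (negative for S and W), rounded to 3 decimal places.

Field F=5, D=3: +5·20° lon, +3·10° lat → SW at lon -80°, lat -60°.
Square 7, 4: +7·2° lon, +4·1° lat → SW at lon -66°, lat -56°.
Cell spans 2° lon × 1° lat. NE corner is SW corner plus one full cell.
latitude -55.000, longitude -64.000.

-55.000, -64.000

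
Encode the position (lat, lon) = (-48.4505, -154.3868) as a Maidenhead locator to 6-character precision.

BE21tn

Add 180° to longitude and 90° to latitude: 25.6132, 41.5495.
Field: lon ⌊25.6132/20⌋ = 1 → B; lat ⌊41.5495/10⌋ = 4 → E.
Square: lon ⌊5.6132/2⌋ = 2; lat ⌊1.5495/1⌋ = 1.
Subsquare: lon ⌊1.6132/0.0833333⌋ = 19 → t; lat ⌊0.5495/0.0416667⌋ = 13 → n.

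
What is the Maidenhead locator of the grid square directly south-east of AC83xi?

Longitude subsquare x = 23; +1 → 24, wraps to 0 = a, carry into square.
Longitude square 8; +1 → 9.
Latitude subsquare i = 8; −1 → 7 = h.

AC93ah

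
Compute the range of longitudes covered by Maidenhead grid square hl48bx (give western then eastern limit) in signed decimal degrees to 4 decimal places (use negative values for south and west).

-31.9167, -31.8333

Field H=7, L=11: +7·20° lon, +11·10° lat → SW at lon -40°, lat 20°.
Square 4, 8: +4·2° lon, +8·1° lat → SW at lon -32°, lat 28°.
Subsquare b=1, x=23: +1·0.0833333° lon, +23·0.0416667° lat → SW at lon -31.9167°, lat 28.9583°.
Cell spans 0.0833333° lon × 0.0416667° lat.
west -31.9167, east -31.8333.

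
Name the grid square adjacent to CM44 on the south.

CM43

Latitude square 4; −1 → 3.
The longitude characters are unchanged.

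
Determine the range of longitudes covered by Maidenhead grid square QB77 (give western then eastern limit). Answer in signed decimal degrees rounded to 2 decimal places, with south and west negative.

Field Q=16, B=1: +16·20° lon, +1·10° lat → SW at lon 140°, lat -80°.
Square 7, 7: +7·2° lon, +7·1° lat → SW at lon 154°, lat -73°.
Cell spans 2° lon × 1° lat.
west 154.00, east 156.00.

154.00, 156.00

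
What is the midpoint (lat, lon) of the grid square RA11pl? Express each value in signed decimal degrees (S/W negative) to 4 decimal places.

Field R=17, A=0: +17·20° lon, +0·10° lat → SW at lon 160°, lat -90°.
Square 1, 1: +1·2° lon, +1·1° lat → SW at lon 162°, lat -89°.
Subsquare p=15, l=11: +15·0.0833333° lon, +11·0.0416667° lat → SW at lon 163.25°, lat -88.5417°.
Cell spans 0.0833333° lon × 0.0416667° lat. Centre is SW corner plus half of each.
latitude -88.5208, longitude 163.2917.

-88.5208, 163.2917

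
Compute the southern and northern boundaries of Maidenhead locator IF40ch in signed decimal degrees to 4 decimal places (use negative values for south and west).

Field I=8, F=5: +8·20° lon, +5·10° lat → SW at lon -20°, lat -40°.
Square 4, 0: +4·2° lon, +0·1° lat → SW at lon -12°, lat -40°.
Subsquare c=2, h=7: +2·0.0833333° lon, +7·0.0416667° lat → SW at lon -11.8333°, lat -39.7083°.
Cell spans 0.0833333° lon × 0.0416667° lat.
south -39.7083, north -39.6667.

-39.7083, -39.6667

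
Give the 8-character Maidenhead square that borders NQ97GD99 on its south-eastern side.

NQ97hd08

Longitude extended square 9; +1 → 10, wraps to 0, carry into subsquare.
Longitude subsquare g = 6; +1 → 7 = h.
Latitude extended square 9; −1 → 8.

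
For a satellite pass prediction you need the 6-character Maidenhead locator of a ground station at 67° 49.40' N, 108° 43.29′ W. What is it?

DP57pt

Offset from 180°W / 90°S: lon 71.2785°, lat 157.8233°.
Field: 71.2785/20 → 3 → D, 157.8233/10 → 15 → P; chars DP.
Square: 11.2785/2 → 5, 7.8233/1 → 7; chars 57.
Subsquare: 1.2785/0.0833333 → 15 → p, 0.8233/0.0416667 → 19 → t; chars pt.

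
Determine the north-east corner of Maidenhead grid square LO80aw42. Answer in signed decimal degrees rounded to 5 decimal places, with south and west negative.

50.92917, 56.04167

Field L=11, O=14: +11·20° lon, +14·10° lat → SW at lon 40°, lat 50°.
Square 8, 0: +8·2° lon, +0·1° lat → SW at lon 56°, lat 50°.
Subsquare a=0, w=22: +0·0.0833333° lon, +22·0.0416667° lat → SW at lon 56°, lat 50.9167°.
Extended square 4, 2: +4·0.00833333° lon, +2·0.00416667° lat → SW at lon 56.0333°, lat 50.925°.
Cell spans 0.00833333° lon × 0.00416667° lat. NE corner is SW corner plus one full cell.
latitude 50.92917, longitude 56.04167.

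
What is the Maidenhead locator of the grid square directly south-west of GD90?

Longitude square 9; −1 → 8.
Latitude square 0; −1 → -1, wraps to 9, carry into field.
Latitude field D = 3; −1 → 2 = C.

GC89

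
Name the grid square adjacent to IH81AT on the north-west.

IH71xu

Longitude subsquare a = 0; −1 → -1, wraps to 23 = x, carry into square.
Longitude square 8; −1 → 7.
Latitude subsquare t = 19; +1 → 20 = u.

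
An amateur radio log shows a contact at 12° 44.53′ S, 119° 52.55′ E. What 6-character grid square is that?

OH97wg

Offset from 180°W / 90°S: lon 299.8758°, lat 77.2578°.
Field (20°×10°, letters A–R): lon ⌊299.8758/20⌋ = 14 → O; lat ⌊77.2578/10⌋ = 7 → H.
Square (2°×1°, digits 0–9): lon ⌊19.8758/2⌋ = 9; lat ⌊7.2578/1⌋ = 7.
Subsquare (5′×2.5′, letters a–x): lon ⌊1.8758/0.0833333⌋ = 22 → w; lat ⌊0.2578/0.0416667⌋ = 6 → g.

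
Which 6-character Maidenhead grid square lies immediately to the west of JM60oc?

JM60nc

Longitude subsquare o = 14; −1 → 13 = n.
The latitude characters are unchanged.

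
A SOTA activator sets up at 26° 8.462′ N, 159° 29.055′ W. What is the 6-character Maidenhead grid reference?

Offset from 180°W / 90°S: lon 20.5157°, lat 116.1410°.
Field (20°×10°, letters A–R): lon ⌊20.5157/20⌋ = 1 → B; lat ⌊116.1410/10⌋ = 11 → L.
Square (2°×1°, digits 0–9): lon ⌊0.5157/2⌋ = 0; lat ⌊6.1410/1⌋ = 6.
Subsquare (5′×2.5′, letters a–x): lon ⌊0.5157/0.0833333⌋ = 6 → g; lat ⌊0.1410/0.0416667⌋ = 3 → d.

BL06gd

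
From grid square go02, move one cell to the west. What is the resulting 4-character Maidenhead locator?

Longitude square 0; −1 → -1, wraps to 9, carry into field.
Longitude field G = 6; −1 → 5 = F.
The latitude characters are unchanged.

FO92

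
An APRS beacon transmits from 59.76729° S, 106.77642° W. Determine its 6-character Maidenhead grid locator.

DD60of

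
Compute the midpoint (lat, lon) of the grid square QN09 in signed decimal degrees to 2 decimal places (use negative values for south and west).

Field Q=16, N=13: +16·20° lon, +13·10° lat → SW at lon 140°, lat 40°.
Square 0, 9: +0·2° lon, +9·1° lat → SW at lon 140°, lat 49°.
Cell spans 2° lon × 1° lat. Centre is SW corner plus half of each.
latitude 49.50, longitude 141.00.

49.50, 141.00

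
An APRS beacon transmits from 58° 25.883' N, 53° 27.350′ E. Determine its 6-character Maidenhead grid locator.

Offset from 180°W / 90°S: lon 233.4558°, lat 148.4314°.
Field: 233.4558/20 → 11 → L, 148.4314/10 → 14 → O; chars LO.
Square: 13.4558/2 → 6, 8.4314/1 → 8; chars 68.
Subsquare: 1.4558/0.0833333 → 17 → r, 0.4314/0.0416667 → 10 → k; chars rk.

LO68rk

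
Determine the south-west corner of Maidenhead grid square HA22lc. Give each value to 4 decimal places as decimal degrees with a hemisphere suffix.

Field H=7, A=0: +7·20° lon, +0·10° lat → SW at lon -40°, lat -90°.
Square 2, 2: +2·2° lon, +2·1° lat → SW at lon -36°, lat -88°.
Subsquare l=11, c=2: +11·0.0833333° lon, +2·0.0416667° lat → SW at lon -35.0833°, lat -87.9167°.
latitude 87.9167° S, longitude 35.0833° W.

87.9167° S, 35.0833° W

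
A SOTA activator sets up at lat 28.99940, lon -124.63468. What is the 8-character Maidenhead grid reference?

Offset from 180°W / 90°S: lon 55.36532°, lat 118.99940°.
Field (20°×10°, letters A–R): 55.36532/20 → 2 → C, 118.99940/10 → 11 → L; chars CL.
Square (2°×1°, digits 0–9): 15.36532/2 → 7, 8.99940/1 → 8; chars 78.
Subsquare (5′×2.5′, letters a–x): 1.36532/0.0833333 → 16 → q, 0.99940/0.0416667 → 23 → x; chars qx.
Extended square (30″×15″, digits 0–9): 0.03199/0.00833333 → 3, 0.04107/0.00416667 → 9; chars 39.

CL78qx39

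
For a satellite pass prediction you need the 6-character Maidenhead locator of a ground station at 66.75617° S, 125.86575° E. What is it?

PC23wf

Shift to the Maidenhead origin (180°W, 90°S): lon 305.8657, lat 23.2438.
Field: lon ⌊305.8657/20⌋ = 15 → P; lat ⌊23.2438/10⌋ = 2 → C.
Square: lon ⌊5.8657/2⌋ = 2; lat ⌊3.2438/1⌋ = 3.
Subsquare: lon ⌊1.8657/0.0833333⌋ = 22 → w; lat ⌊0.2438/0.0416667⌋ = 5 → f.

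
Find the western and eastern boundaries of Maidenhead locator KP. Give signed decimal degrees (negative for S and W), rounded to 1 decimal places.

Field K=10, P=15: +10·20° lon, +15·10° lat → SW at lon 20°, lat 60°.
Cell spans 20° lon × 10° lat.
west 20.0, east 40.0.

20.0, 40.0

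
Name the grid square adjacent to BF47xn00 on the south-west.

BF47wm99

Longitude extended square 0; −1 → -1, wraps to 9, carry into subsquare.
Longitude subsquare x = 23; −1 → 22 = w.
Latitude extended square 0; −1 → -1, wraps to 9, carry into subsquare.
Latitude subsquare n = 13; −1 → 12 = m.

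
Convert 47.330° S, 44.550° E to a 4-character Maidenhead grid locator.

LE22

Offset from 180°W / 90°S: lon 224.55°, lat 42.67°.
Field: lon ⌊224.55/20⌋ = 11 → L; lat ⌊42.67/10⌋ = 4 → E.
Square: lon ⌊4.55/2⌋ = 2; lat ⌊2.67/1⌋ = 2.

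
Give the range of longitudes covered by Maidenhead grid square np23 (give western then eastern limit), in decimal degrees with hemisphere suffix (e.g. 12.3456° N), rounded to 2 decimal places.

Field N=13, P=15: +13·20° lon, +15·10° lat → SW at lon 80°, lat 60°.
Square 2, 3: +2·2° lon, +3·1° lat → SW at lon 84°, lat 63°.
Cell spans 2° lon × 1° lat.
west 84.00° E, east 86.00° E.

84.00° E, 86.00° E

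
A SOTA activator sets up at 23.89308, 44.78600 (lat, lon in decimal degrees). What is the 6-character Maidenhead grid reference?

LL23jv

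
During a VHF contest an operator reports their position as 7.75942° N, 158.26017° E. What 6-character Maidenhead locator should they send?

QJ97ds

Shift to the Maidenhead origin (180°W, 90°S): lon 338.2602, lat 97.7594.
Field: 338.2602/20 → 16 → Q, 97.7594/10 → 9 → J; chars QJ.
Square: 18.2602/2 → 9, 7.7594/1 → 7; chars 97.
Subsquare: 0.2602/0.0833333 → 3 → d, 0.7594/0.0416667 → 18 → s; chars ds.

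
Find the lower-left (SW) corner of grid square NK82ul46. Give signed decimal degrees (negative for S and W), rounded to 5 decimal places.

12.48333, 97.70000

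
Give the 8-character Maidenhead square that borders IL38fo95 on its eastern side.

IL38go05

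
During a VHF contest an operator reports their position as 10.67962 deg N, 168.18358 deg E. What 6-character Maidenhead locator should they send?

RK40cq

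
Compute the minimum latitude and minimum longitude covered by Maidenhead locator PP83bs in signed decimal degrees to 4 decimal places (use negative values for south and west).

63.7500, 136.0833

Field P=15, P=15: +15·20° lon, +15·10° lat → SW at lon 120°, lat 60°.
Square 8, 3: +8·2° lon, +3·1° lat → SW at lon 136°, lat 63°.
Subsquare b=1, s=18: +1·0.0833333° lon, +18·0.0416667° lat → SW at lon 136.083°, lat 63.75°.
latitude 63.7500, longitude 136.0833.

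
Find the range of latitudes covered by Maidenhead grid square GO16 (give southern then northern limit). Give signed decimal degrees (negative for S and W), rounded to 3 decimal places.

56.000, 57.000

Field G=6, O=14: +6·20° lon, +14·10° lat → SW at lon -60°, lat 50°.
Square 1, 6: +1·2° lon, +6·1° lat → SW at lon -58°, lat 56°.
Cell spans 2° lon × 1° lat.
south 56.000, north 57.000.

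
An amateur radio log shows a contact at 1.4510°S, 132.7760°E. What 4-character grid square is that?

PI68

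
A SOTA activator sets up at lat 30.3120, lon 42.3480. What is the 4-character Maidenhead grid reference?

LM10

Offset from 180°W / 90°S: lon 222.35°, lat 120.31°.
Field: 222.35/20 → 11 → L, 120.31/10 → 12 → M; chars LM.
Square: 2.35/2 → 1, 0.31/1 → 0; chars 10.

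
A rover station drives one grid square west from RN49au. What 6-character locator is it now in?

Longitude subsquare a = 0; −1 → -1, wraps to 23 = x, carry into square.
Longitude square 4; −1 → 3.
The latitude characters are unchanged.

RN39xu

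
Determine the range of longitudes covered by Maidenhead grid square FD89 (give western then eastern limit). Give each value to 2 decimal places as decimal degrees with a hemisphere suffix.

64.00° W, 62.00° W

Field F=5, D=3: +5·20° lon, +3·10° lat → SW at lon -80°, lat -60°.
Square 8, 9: +8·2° lon, +9·1° lat → SW at lon -64°, lat -51°.
Cell spans 2° lon × 1° lat.
west 64.00° W, east 62.00° W.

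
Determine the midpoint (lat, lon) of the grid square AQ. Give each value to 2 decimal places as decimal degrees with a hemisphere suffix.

75.00° N, 170.00° W

Field A=0, Q=16: +0·20° lon, +16·10° lat → SW at lon -180°, lat 70°.
Cell spans 20° lon × 10° lat. Centre is SW corner plus half of each.
latitude 75.00° N, longitude 170.00° W.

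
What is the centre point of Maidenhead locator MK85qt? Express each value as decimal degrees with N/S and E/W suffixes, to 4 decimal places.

15.8125° N, 77.3750° E

Field M=12, K=10: +12·20° lon, +10·10° lat → SW at lon 60°, lat 10°.
Square 8, 5: +8·2° lon, +5·1° lat → SW at lon 76°, lat 15°.
Subsquare q=16, t=19: +16·0.0833333° lon, +19·0.0416667° lat → SW at lon 77.3333°, lat 15.7917°.
Cell spans 0.0833333° lon × 0.0416667° lat. Centre is SW corner plus half of each.
latitude 15.8125° N, longitude 77.3750° E.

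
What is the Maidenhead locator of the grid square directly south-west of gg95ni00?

GG95mh99

Longitude extended square 0; −1 → -1, wraps to 9, carry into subsquare.
Longitude subsquare n = 13; −1 → 12 = m.
Latitude extended square 0; −1 → -1, wraps to 9, carry into subsquare.
Latitude subsquare i = 8; −1 → 7 = h.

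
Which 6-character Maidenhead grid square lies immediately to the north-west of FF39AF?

FF29xg

Longitude subsquare a = 0; −1 → -1, wraps to 23 = x, carry into square.
Longitude square 3; −1 → 2.
Latitude subsquare f = 5; +1 → 6 = g.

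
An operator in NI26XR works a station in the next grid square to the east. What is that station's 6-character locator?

NI36ar

Longitude subsquare x = 23; +1 → 24, wraps to 0 = a, carry into square.
Longitude square 2; +1 → 3.
The latitude characters are unchanged.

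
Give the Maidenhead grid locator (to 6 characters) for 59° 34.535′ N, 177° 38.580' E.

RO89tn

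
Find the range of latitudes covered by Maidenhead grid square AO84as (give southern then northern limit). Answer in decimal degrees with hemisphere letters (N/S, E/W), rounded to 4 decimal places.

54.7500° N, 54.7917° N

Field A=0, O=14: +0·20° lon, +14·10° lat → SW at lon -180°, lat 50°.
Square 8, 4: +8·2° lon, +4·1° lat → SW at lon -164°, lat 54°.
Subsquare a=0, s=18: +0·0.0833333° lon, +18·0.0416667° lat → SW at lon -164°, lat 54.75°.
Cell spans 0.0833333° lon × 0.0416667° lat.
south 54.7500° N, north 54.7917° N.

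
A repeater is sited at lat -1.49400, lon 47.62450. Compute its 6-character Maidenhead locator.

Shift to the Maidenhead origin (180°W, 90°S): lon 227.6245, lat 88.5060.
Field (20°×10°, letters A–R): 227.6245/20 → 11 → L, 88.5060/10 → 8 → I; chars LI.
Square (2°×1°, digits 0–9): 7.6245/2 → 3, 8.5060/1 → 8; chars 38.
Subsquare (5′×2.5′, letters a–x): 1.6245/0.0833333 → 19 → t, 0.5060/0.0416667 → 12 → m; chars tm.

LI38tm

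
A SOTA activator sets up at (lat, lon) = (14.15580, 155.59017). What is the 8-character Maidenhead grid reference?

Add 180° to longitude and 90° to latitude: 335.59017, 104.15580.
Field: lon ⌊335.59017/20⌋ = 16 → Q; lat ⌊104.15580/10⌋ = 10 → K.
Square: lon ⌊15.59017/2⌋ = 7; lat ⌊4.15580/1⌋ = 4.
Subsquare: lon ⌊1.59017/0.0833333⌋ = 19 → t; lat ⌊0.15580/0.0416667⌋ = 3 → d.
Extended square: lon ⌊0.00684/0.00833333⌋ = 0; lat ⌊0.03080/0.00416667⌋ = 7.

QK74td07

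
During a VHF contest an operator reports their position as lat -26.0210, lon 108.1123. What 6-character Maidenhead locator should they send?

Offset from 180°W / 90°S: lon 288.1123°, lat 63.9790°.
Field: 288.1123/20 → 14 → O, 63.9790/10 → 6 → G; chars OG.
Square: 8.1123/2 → 4, 3.9790/1 → 3; chars 43.
Subsquare: 0.1123/0.0833333 → 1 → b, 0.9790/0.0416667 → 23 → x; chars bx.

OG43bx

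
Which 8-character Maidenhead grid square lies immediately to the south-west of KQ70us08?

Longitude extended square 0; −1 → -1, wraps to 9, carry into subsquare.
Longitude subsquare u = 20; −1 → 19 = t.
Latitude extended square 8; −1 → 7.

KQ70ts97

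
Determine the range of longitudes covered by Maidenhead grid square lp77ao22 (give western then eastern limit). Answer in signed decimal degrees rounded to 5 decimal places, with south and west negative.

Field L=11, P=15: +11·20° lon, +15·10° lat → SW at lon 40°, lat 60°.
Square 7, 7: +7·2° lon, +7·1° lat → SW at lon 54°, lat 67°.
Subsquare a=0, o=14: +0·0.0833333° lon, +14·0.0416667° lat → SW at lon 54°, lat 67.5833°.
Extended square 2, 2: +2·0.00833333° lon, +2·0.00416667° lat → SW at lon 54.0167°, lat 67.5917°.
Cell spans 0.00833333° lon × 0.00416667° lat.
west 54.01667, east 54.02500.

54.01667, 54.02500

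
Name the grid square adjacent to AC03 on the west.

RC93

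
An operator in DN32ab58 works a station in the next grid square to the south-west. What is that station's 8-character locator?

DN32ab47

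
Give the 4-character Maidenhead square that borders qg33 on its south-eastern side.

QG42

Longitude square 3; +1 → 4.
Latitude square 3; −1 → 2.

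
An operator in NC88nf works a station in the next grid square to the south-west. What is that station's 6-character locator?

NC88me

Longitude subsquare n = 13; −1 → 12 = m.
Latitude subsquare f = 5; −1 → 4 = e.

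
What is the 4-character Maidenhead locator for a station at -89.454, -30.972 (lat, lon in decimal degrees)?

Shift to the Maidenhead origin (180°W, 90°S): lon 149.03, lat 0.55.
Field: 149.03/20 → 7 → H, 0.55/10 → 0 → A; chars HA.
Square: 9.03/2 → 4, 0.55/1 → 0; chars 40.

HA40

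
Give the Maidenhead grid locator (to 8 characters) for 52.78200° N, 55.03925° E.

LO72ms47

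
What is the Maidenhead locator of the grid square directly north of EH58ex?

EH59ea

Latitude subsquare x = 23; +1 → 24, wraps to 0 = a, carry into square.
Latitude square 8; +1 → 9.
The longitude characters are unchanged.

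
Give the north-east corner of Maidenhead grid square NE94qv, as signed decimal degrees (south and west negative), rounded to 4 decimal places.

-45.0833, 99.4167

Field N=13, E=4: +13·20° lon, +4·10° lat → SW at lon 80°, lat -50°.
Square 9, 4: +9·2° lon, +4·1° lat → SW at lon 98°, lat -46°.
Subsquare q=16, v=21: +16·0.0833333° lon, +21·0.0416667° lat → SW at lon 99.3333°, lat -45.125°.
Cell spans 0.0833333° lon × 0.0416667° lat. NE corner is SW corner plus one full cell.
latitude -45.0833, longitude 99.4167.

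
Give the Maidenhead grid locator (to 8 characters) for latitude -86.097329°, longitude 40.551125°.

LA03gv66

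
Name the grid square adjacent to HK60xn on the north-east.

HK70ao

Longitude subsquare x = 23; +1 → 24, wraps to 0 = a, carry into square.
Longitude square 6; +1 → 7.
Latitude subsquare n = 13; +1 → 14 = o.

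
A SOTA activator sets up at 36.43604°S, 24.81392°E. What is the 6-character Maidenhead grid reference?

KF23jn

Shift to the Maidenhead origin (180°W, 90°S): lon 204.8139, lat 53.5640.
Field (20°×10°, letters A–R): 204.8139/20 → 10 → K, 53.5640/10 → 5 → F; chars KF.
Square (2°×1°, digits 0–9): 4.8139/2 → 2, 3.5640/1 → 3; chars 23.
Subsquare (5′×2.5′, letters a–x): 0.8139/0.0833333 → 9 → j, 0.5640/0.0416667 → 13 → n; chars jn.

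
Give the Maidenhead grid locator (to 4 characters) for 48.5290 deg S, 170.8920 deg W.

Offset from 180°W / 90°S: lon 9.11°, lat 41.47°.
Field: lon ⌊9.11/20⌋ = 0 → A; lat ⌊41.47/10⌋ = 4 → E.
Square: lon ⌊9.11/2⌋ = 4; lat ⌊1.47/1⌋ = 1.

AE41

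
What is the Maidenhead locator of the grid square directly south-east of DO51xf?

DO61ae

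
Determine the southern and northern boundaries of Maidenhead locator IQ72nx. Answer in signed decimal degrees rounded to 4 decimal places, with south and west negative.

Field I=8, Q=16: +8·20° lon, +16·10° lat → SW at lon -20°, lat 70°.
Square 7, 2: +7·2° lon, +2·1° lat → SW at lon -6°, lat 72°.
Subsquare n=13, x=23: +13·0.0833333° lon, +23·0.0416667° lat → SW at lon -4.91667°, lat 72.9583°.
Cell spans 0.0833333° lon × 0.0416667° lat.
south 72.9583, north 73.0000.

72.9583, 73.0000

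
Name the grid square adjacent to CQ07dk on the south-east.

CQ07ej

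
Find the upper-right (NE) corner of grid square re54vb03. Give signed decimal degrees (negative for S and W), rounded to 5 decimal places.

-45.94167, 171.75833

Field R=17, E=4: +17·20° lon, +4·10° lat → SW at lon 160°, lat -50°.
Square 5, 4: +5·2° lon, +4·1° lat → SW at lon 170°, lat -46°.
Subsquare v=21, b=1: +21·0.0833333° lon, +1·0.0416667° lat → SW at lon 171.75°, lat -45.9583°.
Extended square 0, 3: +0·0.00833333° lon, +3·0.00416667° lat → SW at lon 171.75°, lat -45.9458°.
Cell spans 0.00833333° lon × 0.00416667° lat. NE corner is SW corner plus one full cell.
latitude -45.94167, longitude 171.75833.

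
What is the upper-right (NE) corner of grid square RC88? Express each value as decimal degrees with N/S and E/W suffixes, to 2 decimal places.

61.00° S, 178.00° E

Field R=17, C=2: +17·20° lon, +2·10° lat → SW at lon 160°, lat -70°.
Square 8, 8: +8·2° lon, +8·1° lat → SW at lon 176°, lat -62°.
Cell spans 2° lon × 1° lat. NE corner is SW corner plus one full cell.
latitude 61.00° S, longitude 178.00° E.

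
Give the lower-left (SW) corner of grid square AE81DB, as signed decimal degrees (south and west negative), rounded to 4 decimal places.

-48.9583, -163.7500

Field A=0, E=4: +0·20° lon, +4·10° lat → SW at lon -180°, lat -50°.
Square 8, 1: +8·2° lon, +1·1° lat → SW at lon -164°, lat -49°.
Subsquare d=3, b=1: +3·0.0833333° lon, +1·0.0416667° lat → SW at lon -163.75°, lat -48.9583°.
latitude -48.9583, longitude -163.7500.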